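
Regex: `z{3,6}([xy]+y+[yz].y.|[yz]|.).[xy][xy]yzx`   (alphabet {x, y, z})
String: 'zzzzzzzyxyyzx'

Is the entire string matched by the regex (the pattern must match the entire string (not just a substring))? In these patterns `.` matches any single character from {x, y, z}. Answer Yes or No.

Yes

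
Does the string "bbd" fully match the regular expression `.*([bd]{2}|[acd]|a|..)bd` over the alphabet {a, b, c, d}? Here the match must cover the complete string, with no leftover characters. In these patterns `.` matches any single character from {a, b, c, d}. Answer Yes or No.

No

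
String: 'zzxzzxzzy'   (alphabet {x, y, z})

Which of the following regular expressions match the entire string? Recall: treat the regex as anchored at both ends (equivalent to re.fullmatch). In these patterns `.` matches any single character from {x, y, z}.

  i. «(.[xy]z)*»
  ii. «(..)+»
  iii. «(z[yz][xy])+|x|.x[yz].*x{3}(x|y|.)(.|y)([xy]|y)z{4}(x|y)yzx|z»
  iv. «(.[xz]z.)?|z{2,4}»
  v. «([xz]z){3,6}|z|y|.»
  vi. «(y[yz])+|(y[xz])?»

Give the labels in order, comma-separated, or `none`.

i → no match
ii → no match
iii → match
iv → no match
v → no match
vi → no match

iii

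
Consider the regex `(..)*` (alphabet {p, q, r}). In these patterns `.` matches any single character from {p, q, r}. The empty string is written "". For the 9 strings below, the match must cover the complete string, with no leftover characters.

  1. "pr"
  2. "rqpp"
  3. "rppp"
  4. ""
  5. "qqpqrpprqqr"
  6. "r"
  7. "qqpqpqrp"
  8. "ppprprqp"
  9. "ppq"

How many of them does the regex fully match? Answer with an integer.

1 → match
2 → match
3 → match
4 → match
5 → no match
6 → no match
7 → match
8 → match
9 → no match
Total matched: 6

6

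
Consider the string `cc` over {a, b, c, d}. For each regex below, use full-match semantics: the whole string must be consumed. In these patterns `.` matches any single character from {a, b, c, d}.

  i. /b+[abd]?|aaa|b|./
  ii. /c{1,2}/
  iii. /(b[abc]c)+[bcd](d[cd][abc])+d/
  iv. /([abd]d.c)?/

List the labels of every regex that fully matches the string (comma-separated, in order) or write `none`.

i → no match
ii → match
iii → no match — must start with `b`
iv → no match

ii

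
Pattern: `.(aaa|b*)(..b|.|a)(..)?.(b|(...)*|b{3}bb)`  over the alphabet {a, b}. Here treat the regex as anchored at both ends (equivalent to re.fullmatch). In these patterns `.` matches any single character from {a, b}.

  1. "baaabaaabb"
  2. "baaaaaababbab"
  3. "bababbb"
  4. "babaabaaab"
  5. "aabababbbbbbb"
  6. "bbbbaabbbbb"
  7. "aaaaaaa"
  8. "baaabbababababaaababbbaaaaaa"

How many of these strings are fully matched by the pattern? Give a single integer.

1 → no match
2 → no match
3 → no match
4 → no match
5 → no match
6 → match
7 → no match
8 → no match
Total matched: 1

1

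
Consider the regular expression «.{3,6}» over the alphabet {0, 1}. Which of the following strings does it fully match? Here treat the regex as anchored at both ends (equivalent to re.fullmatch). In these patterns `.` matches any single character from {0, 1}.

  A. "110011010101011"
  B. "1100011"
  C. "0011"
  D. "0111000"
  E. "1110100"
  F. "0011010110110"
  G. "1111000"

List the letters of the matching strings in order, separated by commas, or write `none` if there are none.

A → no match
B → no match
C → match
D → no match
E → no match
F → no match
G → no match

C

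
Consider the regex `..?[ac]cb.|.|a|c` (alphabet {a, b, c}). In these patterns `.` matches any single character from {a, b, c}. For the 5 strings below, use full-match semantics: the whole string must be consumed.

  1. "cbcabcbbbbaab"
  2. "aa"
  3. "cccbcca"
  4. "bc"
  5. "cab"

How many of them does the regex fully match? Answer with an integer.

1 → no match
2 → no match
3 → no match
4 → no match
5 → no match
Total matched: 0

0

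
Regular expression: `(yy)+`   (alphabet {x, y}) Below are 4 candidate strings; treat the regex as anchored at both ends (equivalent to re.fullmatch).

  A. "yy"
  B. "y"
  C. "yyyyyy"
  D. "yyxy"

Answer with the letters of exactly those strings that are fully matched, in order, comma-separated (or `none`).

A. "yy" → match
B. "y" → no match — must start with "yy"
C. "yyyyyy" → match
D. "yyxy" → no match — must end with "yy"

A, C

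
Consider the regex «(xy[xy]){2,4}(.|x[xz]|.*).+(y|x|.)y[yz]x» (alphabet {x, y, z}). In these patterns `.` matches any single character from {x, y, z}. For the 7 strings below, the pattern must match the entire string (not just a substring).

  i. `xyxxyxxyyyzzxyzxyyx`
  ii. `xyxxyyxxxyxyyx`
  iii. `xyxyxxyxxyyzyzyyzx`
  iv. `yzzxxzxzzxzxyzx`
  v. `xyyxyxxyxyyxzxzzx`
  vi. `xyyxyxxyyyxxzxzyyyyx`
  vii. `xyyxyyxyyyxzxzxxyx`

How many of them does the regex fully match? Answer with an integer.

3

i → match
ii → match
iii → no match
iv → no match — must start with `xy`
v → no match
vi → match
vii → no match
Total matched: 3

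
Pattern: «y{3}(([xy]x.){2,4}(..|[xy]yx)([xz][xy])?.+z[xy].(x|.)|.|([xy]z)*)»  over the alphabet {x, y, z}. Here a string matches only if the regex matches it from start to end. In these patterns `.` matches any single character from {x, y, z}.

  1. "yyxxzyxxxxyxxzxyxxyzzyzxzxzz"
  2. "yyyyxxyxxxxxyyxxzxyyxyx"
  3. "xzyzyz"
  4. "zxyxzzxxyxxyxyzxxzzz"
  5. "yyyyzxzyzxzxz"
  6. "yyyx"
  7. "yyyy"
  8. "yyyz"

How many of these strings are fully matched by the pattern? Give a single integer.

1 → no match
2 → no match
3 → no match — must start with "y"
4 → no match — must start with "y"
5 → match
6 → match
7 → match
8 → match
Total matched: 4

4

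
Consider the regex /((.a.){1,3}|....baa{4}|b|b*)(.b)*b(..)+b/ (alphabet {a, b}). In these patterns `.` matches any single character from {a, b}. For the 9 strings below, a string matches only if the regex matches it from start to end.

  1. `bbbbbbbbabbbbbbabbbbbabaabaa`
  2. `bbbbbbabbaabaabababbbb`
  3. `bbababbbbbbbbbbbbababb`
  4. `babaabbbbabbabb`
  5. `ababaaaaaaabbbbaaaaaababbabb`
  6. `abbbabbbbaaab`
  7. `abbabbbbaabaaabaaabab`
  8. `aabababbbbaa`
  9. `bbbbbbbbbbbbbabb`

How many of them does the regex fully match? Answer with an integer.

1 → no match — must end with `b`
2 → match
3 → match
4 → no match
5 → no match
6 → no match
7 → no match
8 → no match — must end with `b`
9 → match
Total matched: 3

3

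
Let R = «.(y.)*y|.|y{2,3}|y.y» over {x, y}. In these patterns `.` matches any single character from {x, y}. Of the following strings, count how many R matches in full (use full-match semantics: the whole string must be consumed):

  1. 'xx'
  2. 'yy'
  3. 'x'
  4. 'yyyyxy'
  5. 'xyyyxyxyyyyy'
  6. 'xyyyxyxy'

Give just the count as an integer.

5

1. 'xx' → no match
2. 'yy' → match
3. 'x' → match
4. 'yyyyxy' → match
5. 'xyyyxyxyyyyy' → match
6. 'xyyyxyxy' → match
Total matched: 5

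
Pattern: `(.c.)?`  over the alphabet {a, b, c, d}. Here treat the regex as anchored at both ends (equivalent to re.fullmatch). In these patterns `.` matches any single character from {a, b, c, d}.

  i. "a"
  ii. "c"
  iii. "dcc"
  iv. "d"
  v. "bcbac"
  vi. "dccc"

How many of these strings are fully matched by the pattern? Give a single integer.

1

i → no match
ii → no match
iii → match
iv → no match
v → no match
vi → no match
Total matched: 1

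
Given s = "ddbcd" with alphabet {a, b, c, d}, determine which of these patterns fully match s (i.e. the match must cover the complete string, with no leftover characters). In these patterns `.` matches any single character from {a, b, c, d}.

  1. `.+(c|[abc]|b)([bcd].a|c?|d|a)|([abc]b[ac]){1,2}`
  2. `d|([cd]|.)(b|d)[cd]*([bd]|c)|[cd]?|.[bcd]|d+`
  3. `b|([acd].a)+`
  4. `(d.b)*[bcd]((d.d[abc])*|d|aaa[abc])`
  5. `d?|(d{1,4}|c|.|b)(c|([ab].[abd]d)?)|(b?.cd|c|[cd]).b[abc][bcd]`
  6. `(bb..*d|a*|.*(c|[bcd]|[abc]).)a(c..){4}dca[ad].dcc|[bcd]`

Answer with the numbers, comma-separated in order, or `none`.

1, 4, 5

1 → match
2 → no match
3 → no match
4 → match
5 → match
6 → no match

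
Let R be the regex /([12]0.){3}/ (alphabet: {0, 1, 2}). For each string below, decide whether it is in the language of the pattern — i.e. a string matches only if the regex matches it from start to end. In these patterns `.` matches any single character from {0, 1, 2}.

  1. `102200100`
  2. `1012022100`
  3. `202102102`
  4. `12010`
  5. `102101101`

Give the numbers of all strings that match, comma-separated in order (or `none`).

1. `102200100` → match
2. `1012022100` → no match
3. `202102102` → match
4. `12010` → no match
5. `102101101` → match

1, 3, 5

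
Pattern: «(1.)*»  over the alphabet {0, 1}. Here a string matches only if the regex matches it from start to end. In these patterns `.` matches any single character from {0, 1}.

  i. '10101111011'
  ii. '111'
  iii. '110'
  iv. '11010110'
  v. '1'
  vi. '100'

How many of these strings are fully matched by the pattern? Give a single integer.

0

i. '10101111011' → no match
ii. '111' → no match
iii. '110' → no match
iv. '11010110' → no match
v. '1' → no match
vi. '100' → no match
Total matched: 0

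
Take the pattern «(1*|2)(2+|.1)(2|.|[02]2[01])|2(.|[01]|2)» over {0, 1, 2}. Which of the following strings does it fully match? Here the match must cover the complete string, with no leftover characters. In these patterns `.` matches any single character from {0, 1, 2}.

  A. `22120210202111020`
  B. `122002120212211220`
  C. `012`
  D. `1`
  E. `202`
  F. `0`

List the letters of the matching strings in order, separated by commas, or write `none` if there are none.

C

A → no match
B → no match
C → match
D → no match
E → no match
F → no match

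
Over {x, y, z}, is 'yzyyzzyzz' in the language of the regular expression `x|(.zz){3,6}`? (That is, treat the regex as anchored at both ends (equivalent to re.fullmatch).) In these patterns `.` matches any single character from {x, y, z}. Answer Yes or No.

No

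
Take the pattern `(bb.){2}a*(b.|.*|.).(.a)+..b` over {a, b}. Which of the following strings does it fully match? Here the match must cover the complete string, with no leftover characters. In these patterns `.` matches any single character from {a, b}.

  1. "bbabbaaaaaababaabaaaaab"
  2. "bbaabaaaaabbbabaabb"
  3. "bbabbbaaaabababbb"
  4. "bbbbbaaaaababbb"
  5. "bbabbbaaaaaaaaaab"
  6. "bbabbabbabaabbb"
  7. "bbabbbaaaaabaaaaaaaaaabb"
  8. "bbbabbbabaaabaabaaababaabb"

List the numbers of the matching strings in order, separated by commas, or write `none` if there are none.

1, 3, 4, 5, 6, 7

1 → match
2 → no match
3 → match
4 → match
5 → match
6 → match
7 → match
8 → no match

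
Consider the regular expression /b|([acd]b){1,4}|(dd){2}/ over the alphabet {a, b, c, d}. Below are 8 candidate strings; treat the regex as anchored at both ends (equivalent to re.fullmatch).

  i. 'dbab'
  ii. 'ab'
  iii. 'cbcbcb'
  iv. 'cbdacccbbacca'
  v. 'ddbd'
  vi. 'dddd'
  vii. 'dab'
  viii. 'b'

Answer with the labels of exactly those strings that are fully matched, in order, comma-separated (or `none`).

i → match
ii → match
iii → match
iv → no match
v → no match
vi → match
vii → no match
viii → match

i, ii, iii, vi, viii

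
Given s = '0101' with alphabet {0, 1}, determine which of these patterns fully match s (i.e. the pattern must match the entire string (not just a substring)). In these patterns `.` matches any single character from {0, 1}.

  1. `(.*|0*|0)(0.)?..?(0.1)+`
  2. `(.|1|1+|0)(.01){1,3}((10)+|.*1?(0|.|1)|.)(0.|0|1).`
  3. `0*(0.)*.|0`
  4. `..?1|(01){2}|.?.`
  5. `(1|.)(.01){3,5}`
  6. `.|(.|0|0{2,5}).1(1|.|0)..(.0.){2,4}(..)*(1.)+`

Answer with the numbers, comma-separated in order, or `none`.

1 → no match
2 → no match
3 → no match
4 → match
5 → no match
6 → no match

4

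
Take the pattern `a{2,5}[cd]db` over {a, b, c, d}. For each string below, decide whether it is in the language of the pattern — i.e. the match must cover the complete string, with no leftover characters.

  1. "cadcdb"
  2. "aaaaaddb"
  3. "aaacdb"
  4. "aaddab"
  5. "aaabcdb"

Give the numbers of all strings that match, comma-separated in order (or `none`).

1 → no match — must start with "a"
2 → match
3 → match
4 → no match — must end with "db"
5 → no match

2, 3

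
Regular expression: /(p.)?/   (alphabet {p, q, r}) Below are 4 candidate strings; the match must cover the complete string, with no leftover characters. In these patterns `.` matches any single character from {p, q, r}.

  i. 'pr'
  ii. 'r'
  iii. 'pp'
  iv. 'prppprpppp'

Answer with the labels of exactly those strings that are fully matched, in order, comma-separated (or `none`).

i → match
ii → no match
iii → match
iv → no match

i, iii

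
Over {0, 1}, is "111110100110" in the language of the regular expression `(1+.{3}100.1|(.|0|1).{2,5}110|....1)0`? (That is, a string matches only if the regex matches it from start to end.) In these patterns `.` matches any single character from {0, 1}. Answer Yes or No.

Yes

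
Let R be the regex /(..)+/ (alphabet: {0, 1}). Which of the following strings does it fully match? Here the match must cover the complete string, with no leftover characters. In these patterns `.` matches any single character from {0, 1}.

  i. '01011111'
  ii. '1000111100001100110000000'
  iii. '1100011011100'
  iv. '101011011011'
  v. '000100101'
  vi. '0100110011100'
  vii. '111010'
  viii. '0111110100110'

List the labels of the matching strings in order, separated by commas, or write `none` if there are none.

i → match
ii → no match
iii → no match
iv → match
v → no match
vi → no match
vii → match
viii → no match

i, iv, vii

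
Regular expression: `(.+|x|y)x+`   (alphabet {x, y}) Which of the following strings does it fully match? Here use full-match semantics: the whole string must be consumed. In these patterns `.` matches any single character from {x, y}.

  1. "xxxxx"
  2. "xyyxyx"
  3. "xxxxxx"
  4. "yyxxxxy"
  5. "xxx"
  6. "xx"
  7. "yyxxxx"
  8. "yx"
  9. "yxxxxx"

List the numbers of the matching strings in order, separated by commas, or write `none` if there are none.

1 → match
2 → match
3 → match
4 → no match — must end with "x"
5 → match
6 → match
7 → match
8 → match
9 → match

1, 2, 3, 5, 6, 7, 8, 9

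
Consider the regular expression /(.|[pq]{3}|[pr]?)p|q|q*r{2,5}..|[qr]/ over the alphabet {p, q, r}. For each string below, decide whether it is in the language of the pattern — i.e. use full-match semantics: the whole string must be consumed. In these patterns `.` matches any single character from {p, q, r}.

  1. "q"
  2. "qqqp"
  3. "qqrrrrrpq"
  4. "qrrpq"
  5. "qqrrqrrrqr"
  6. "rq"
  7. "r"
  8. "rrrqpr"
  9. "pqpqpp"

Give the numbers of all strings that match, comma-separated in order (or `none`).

1, 2, 3, 4, 7

1 → match
2 → match
3 → match
4 → match
5 → no match
6 → no match
7 → match
8 → no match
9 → no match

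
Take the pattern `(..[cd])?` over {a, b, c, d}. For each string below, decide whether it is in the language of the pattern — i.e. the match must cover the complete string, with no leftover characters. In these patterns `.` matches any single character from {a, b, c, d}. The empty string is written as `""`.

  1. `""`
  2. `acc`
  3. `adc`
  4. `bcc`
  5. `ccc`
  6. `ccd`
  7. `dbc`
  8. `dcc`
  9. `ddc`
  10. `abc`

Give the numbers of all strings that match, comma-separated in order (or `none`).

1 → match
2 → match
3 → match
4 → match
5 → match
6 → match
7 → match
8 → match
9 → match
10 → match

1, 2, 3, 4, 5, 6, 7, 8, 9, 10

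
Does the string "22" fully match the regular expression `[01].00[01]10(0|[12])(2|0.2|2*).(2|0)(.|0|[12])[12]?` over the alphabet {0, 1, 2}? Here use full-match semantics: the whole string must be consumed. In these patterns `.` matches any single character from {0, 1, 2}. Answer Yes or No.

No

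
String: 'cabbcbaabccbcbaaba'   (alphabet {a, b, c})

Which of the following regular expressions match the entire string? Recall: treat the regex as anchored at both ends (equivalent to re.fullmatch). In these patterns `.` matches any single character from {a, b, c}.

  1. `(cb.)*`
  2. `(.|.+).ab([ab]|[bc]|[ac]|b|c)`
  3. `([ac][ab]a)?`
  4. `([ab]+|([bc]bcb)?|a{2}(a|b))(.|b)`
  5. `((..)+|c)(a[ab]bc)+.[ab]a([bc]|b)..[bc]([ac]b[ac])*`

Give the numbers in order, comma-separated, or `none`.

2, 5

1 → no match
2 → match
3 → no match
4 → no match
5 → match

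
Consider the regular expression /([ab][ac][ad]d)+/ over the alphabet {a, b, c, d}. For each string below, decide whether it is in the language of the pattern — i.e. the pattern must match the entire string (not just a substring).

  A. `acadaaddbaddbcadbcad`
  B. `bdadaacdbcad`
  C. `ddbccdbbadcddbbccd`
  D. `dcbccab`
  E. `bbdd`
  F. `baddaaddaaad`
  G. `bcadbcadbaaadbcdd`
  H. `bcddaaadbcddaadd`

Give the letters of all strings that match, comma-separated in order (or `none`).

A, F, H

A → match
B → no match
C → no match
D → no match — must end with `d`
E → no match
F → match
G → no match
H → match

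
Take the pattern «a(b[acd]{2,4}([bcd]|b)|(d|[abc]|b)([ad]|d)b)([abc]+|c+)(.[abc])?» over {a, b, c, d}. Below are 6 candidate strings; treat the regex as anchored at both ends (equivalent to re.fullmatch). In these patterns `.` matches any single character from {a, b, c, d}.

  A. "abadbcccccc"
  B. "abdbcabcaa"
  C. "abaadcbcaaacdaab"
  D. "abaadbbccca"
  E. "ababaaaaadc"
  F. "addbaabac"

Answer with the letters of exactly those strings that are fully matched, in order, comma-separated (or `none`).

A → match
B → match
C → no match
D → match
E → match
F → match

A, B, D, E, F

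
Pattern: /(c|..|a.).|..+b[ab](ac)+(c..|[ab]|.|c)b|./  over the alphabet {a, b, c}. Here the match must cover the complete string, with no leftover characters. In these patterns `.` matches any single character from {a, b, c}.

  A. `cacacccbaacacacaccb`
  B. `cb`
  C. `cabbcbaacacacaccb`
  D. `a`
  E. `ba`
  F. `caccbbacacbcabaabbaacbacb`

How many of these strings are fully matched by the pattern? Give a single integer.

4

A → match
B → match
C → match
D → match
E → no match
F → no match
Total matched: 4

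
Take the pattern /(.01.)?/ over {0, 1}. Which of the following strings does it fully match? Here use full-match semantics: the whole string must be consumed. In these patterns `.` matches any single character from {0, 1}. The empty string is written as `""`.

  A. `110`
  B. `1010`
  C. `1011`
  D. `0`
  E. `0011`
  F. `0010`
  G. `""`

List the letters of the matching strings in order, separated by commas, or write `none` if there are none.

B, C, E, F, G

A → no match
B → match
C → match
D → no match
E → match
F → match
G → match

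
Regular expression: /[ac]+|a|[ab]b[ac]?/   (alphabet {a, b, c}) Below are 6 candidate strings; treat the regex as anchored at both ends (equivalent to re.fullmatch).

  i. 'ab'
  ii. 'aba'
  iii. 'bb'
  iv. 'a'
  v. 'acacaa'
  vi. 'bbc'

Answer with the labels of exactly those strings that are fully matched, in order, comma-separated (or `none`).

i, ii, iii, iv, v, vi

i → match
ii → match
iii → match
iv → match
v → match
vi → match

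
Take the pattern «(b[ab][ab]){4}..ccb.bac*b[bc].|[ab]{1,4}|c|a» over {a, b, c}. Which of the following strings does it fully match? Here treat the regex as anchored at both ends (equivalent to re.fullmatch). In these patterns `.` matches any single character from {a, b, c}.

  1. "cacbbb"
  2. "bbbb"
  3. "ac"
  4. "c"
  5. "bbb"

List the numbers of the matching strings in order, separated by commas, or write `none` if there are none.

2, 4, 5

1 → no match
2 → match
3 → no match
4 → match
5 → match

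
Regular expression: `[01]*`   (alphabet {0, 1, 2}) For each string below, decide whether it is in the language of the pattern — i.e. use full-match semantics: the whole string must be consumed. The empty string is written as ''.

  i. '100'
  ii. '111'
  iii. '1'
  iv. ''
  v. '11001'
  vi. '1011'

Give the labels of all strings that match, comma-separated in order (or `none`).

i → match
ii → match
iii → match
iv → match
v → match
vi → match

i, ii, iii, iv, v, vi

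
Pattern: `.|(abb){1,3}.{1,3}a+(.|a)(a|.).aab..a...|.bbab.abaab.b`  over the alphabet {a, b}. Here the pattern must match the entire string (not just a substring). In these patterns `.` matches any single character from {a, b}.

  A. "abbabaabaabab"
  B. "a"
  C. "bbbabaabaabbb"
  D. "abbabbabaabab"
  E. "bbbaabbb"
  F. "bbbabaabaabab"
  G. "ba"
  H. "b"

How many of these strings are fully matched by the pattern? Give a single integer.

A → match
B. "a" → match
C → match
D → match
E. "bbbaabbb" → no match
F → match
G. "ba" → no match
H. "b" → match
Total matched: 6

6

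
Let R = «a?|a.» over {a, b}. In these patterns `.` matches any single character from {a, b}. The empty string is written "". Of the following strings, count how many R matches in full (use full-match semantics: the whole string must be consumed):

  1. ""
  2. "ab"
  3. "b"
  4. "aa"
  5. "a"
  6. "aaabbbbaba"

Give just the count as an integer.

4

1 → match
2 → match
3 → no match
4 → match
5 → match
6 → no match
Total matched: 4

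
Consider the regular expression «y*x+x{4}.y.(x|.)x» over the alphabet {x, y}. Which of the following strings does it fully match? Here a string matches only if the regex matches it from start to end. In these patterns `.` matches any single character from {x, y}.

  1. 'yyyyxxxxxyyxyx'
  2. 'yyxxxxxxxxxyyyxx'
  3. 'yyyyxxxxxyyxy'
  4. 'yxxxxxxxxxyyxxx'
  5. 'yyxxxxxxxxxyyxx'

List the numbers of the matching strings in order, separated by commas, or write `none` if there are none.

1 → match
2 → match
3 → no match — must end with 'x'
4 → match
5 → match

1, 2, 4, 5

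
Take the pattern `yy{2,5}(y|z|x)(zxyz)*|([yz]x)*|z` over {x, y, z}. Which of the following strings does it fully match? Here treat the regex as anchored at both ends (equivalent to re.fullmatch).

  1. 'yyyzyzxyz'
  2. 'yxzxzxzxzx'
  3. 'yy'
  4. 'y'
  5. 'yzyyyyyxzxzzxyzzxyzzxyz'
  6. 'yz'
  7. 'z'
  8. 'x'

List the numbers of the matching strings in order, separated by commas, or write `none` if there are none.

1 → no match
2 → match
3 → no match
4 → no match
5 → no match
6 → no match
7 → match
8 → no match

2, 7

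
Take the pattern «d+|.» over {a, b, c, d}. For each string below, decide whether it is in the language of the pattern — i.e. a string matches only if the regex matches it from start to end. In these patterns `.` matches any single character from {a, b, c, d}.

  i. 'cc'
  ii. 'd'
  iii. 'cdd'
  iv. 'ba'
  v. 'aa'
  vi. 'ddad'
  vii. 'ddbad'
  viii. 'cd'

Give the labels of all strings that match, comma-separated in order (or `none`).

ii

i → no match
ii → match
iii → no match
iv → no match
v → no match
vi → no match
vii → no match
viii → no match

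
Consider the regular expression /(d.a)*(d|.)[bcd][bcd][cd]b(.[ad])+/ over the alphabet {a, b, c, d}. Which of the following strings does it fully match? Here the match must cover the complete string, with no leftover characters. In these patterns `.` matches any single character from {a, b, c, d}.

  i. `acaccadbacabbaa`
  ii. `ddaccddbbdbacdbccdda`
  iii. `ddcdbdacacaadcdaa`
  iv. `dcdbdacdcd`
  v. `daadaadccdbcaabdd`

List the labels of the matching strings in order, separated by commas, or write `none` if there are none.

iii

i → no match
ii → no match
iii → match
iv. `dcdbdacdcd` → no match
v → no match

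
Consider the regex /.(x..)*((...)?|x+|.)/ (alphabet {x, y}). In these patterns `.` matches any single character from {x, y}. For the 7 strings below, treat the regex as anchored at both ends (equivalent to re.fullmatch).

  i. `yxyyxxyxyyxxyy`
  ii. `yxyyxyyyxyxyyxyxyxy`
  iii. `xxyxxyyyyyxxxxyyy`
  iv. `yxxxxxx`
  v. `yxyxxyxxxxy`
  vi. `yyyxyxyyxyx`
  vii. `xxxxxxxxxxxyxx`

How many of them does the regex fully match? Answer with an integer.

4

i → match
ii → no match
iii → no match
iv. `yxxxxxx` → match
v. `yxyxxyxxxxy` → match
vi. `yyyxyxyyxyx` → no match
vii → match
Total matched: 4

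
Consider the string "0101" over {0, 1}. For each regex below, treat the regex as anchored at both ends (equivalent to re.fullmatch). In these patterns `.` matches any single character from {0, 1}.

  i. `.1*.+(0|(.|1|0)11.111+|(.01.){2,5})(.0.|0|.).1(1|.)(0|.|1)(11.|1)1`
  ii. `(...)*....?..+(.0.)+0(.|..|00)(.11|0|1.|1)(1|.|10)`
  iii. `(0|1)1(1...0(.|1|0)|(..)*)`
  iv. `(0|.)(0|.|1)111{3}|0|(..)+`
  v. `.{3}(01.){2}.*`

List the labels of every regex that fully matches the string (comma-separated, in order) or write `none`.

i → no match
ii → no match
iii → match
iv → match
v → no match

iii, iv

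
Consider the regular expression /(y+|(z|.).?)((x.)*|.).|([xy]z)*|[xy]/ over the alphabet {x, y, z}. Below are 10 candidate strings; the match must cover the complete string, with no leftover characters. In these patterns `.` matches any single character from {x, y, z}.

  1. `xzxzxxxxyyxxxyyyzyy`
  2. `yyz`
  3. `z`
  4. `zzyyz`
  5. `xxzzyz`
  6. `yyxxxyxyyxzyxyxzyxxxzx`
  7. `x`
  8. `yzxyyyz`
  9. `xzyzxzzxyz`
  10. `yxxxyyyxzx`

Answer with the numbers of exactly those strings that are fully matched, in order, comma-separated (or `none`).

2, 7

1 → no match
2 → match
3 → no match
4 → no match
5 → no match
6 → no match
7 → match
8 → no match
9 → no match
10 → no match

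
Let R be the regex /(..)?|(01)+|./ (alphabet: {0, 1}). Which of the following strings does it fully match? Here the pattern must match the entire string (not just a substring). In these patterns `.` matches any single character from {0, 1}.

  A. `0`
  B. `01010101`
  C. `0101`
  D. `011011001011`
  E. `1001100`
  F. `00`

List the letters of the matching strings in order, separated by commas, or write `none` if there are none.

A, B, C, F

A → match
B → match
C → match
D → no match
E → no match
F → match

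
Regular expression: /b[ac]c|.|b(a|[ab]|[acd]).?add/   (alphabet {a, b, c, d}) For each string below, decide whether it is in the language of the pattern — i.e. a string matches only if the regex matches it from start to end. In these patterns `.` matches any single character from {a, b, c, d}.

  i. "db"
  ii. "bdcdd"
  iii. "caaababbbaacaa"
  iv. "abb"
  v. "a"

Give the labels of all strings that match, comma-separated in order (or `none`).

i → no match
ii → no match
iii → no match
iv → no match
v → match

v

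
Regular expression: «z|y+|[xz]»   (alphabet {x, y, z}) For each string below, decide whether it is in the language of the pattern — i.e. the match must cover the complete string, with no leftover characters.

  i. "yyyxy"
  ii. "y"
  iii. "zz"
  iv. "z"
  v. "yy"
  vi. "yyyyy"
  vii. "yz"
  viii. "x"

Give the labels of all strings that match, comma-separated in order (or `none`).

i. "yyyxy" → no match
ii. "y" → match
iii. "zz" → no match
iv. "z" → match
v. "yy" → match
vi. "yyyyy" → match
vii. "yz" → no match
viii. "x" → match

ii, iv, v, vi, viii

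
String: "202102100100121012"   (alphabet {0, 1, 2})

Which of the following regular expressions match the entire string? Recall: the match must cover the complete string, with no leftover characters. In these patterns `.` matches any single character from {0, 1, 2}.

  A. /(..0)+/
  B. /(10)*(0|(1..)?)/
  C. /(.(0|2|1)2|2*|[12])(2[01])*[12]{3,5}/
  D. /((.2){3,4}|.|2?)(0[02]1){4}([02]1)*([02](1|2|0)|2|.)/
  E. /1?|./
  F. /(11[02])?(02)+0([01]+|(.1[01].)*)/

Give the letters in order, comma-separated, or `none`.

D

A → no match — must end with "0"
B → no match
C → no match
D → match
E → no match
F → no match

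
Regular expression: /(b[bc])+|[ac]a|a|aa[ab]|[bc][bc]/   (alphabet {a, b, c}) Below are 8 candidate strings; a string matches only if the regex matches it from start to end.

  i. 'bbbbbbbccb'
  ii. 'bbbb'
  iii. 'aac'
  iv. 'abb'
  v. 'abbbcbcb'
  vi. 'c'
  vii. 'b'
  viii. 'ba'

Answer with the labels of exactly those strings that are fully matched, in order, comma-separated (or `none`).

i → no match
ii → match
iii → no match
iv → no match
v → no match
vi → no match
vii → no match
viii → no match

ii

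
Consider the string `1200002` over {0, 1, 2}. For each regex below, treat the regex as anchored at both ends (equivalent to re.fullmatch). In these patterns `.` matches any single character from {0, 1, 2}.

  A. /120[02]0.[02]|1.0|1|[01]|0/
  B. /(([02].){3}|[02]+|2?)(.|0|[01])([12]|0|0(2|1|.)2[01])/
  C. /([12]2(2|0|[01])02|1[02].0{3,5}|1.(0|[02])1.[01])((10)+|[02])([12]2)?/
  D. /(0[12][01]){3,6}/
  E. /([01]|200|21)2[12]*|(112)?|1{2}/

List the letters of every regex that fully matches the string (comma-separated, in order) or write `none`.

A, C

A → match
B → no match
C → match
D → no match — must start with `0`
E → no match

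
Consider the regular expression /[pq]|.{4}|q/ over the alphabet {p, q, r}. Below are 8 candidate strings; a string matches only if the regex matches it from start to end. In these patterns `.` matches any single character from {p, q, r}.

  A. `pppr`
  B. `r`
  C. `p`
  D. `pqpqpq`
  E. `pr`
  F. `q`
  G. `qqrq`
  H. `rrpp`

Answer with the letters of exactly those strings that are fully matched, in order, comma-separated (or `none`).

A → match
B → no match
C → match
D → no match
E → no match
F → match
G → match
H → match

A, C, F, G, H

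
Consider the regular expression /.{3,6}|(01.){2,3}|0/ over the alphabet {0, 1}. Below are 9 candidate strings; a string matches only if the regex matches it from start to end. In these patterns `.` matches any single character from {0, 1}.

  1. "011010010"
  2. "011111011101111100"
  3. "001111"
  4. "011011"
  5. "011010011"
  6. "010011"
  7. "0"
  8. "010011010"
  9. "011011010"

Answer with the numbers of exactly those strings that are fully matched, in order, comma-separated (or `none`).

1 → match
2 → no match
3 → match
4 → match
5 → match
6 → match
7 → match
8 → match
9 → match

1, 3, 4, 5, 6, 7, 8, 9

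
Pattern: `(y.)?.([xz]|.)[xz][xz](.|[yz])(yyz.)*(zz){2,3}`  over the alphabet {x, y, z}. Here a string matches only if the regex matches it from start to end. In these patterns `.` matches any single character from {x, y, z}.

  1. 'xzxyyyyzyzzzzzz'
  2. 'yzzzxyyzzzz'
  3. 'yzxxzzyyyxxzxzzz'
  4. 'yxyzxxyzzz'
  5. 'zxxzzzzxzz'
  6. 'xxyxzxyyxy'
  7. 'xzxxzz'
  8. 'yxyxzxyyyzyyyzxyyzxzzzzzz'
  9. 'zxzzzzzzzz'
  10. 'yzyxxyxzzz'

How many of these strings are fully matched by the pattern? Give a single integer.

1

1 → no match
2 → no match
3 → no match
4 → no match
5 → no match
6 → no match — must end with 'zz'
7 → no match
8 → match
9 → no match
10 → no match
Total matched: 1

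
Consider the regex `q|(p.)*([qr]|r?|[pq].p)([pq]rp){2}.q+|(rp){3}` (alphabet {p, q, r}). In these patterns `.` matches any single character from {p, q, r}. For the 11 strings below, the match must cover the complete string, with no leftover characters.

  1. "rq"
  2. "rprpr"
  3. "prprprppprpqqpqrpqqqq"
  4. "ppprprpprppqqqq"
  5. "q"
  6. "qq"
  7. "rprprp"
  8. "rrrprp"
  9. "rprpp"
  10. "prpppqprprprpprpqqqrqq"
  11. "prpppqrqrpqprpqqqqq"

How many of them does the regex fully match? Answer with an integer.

3

1 → no match
2 → no match
3 → no match
4 → match
5 → match
6 → no match
7 → match
8 → no match
9 → no match
10 → no match
11 → no match
Total matched: 3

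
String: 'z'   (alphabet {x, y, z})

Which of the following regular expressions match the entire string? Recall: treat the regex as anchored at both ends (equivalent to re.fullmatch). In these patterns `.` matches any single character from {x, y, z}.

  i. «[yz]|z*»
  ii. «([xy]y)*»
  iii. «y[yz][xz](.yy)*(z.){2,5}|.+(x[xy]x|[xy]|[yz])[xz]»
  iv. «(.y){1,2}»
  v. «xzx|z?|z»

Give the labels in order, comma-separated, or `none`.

i, v

i → match
ii → no match
iii → no match
iv → no match — must end with 'y'
v → match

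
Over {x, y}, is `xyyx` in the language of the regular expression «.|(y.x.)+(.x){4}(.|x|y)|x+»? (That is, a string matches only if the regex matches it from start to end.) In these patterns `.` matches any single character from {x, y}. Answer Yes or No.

No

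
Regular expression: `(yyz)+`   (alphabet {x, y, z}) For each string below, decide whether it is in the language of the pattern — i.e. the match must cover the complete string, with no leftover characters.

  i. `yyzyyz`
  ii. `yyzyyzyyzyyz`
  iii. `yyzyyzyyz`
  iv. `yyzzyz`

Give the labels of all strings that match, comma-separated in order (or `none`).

i → match
ii → match
iii → match
iv → no match — must end with `yyz`

i, ii, iii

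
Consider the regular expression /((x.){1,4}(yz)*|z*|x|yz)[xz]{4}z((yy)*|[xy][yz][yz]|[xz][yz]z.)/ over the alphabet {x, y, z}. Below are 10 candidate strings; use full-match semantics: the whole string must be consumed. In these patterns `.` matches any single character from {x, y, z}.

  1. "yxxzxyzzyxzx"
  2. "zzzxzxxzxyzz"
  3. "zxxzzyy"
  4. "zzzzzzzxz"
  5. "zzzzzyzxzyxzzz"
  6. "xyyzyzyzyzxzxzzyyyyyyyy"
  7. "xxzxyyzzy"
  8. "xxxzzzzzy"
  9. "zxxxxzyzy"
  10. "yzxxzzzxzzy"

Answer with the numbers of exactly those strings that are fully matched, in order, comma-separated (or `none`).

2, 3, 4, 6, 8, 9, 10

1 → no match
2 → match
3 → match
4 → match
5 → no match
6 → match
7 → no match
8 → match
9 → match
10 → match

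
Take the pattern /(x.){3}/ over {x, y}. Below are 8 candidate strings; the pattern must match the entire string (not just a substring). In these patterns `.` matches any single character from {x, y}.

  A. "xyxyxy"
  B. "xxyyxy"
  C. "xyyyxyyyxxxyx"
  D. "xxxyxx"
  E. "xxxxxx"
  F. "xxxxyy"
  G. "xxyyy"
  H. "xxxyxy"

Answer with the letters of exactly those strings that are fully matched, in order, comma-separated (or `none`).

A → match
B → no match
C → no match
D → match
E → match
F → no match
G → no match
H → match

A, D, E, H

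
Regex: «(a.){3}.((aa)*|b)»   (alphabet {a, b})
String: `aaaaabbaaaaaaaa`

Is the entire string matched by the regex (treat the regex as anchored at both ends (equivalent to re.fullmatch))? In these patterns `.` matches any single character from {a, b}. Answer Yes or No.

Yes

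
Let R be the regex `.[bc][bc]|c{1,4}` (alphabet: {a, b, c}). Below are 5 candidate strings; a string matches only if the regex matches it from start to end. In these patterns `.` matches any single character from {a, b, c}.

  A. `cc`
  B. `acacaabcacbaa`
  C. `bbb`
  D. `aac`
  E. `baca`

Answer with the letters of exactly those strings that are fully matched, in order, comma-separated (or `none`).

A, C

A → match
B → no match
C → match
D → no match
E → no match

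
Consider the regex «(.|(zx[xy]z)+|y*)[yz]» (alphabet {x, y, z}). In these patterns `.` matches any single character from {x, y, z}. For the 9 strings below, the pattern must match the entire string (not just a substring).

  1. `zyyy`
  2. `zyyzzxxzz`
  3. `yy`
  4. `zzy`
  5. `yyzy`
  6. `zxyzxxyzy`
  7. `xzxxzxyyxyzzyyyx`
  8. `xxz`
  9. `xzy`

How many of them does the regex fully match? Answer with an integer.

1

1 → no match
2 → no match
3 → match
4 → no match
5 → no match
6 → no match
7 → no match
8 → no match
9 → no match
Total matched: 1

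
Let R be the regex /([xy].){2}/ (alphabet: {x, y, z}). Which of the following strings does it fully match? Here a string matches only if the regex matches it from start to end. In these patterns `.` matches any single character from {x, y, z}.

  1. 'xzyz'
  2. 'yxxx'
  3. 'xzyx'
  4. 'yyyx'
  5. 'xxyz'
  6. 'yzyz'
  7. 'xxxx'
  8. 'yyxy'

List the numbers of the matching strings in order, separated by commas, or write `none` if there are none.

1, 2, 3, 4, 5, 6, 7, 8

1 → match
2 → match
3 → match
4 → match
5 → match
6 → match
7 → match
8 → match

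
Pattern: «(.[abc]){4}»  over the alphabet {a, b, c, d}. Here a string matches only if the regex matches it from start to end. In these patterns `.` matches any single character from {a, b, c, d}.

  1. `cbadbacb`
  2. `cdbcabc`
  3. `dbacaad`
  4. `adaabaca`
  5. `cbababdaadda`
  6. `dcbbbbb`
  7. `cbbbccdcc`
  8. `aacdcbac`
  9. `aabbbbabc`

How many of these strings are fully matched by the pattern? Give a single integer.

0

1. `cbadbacb` → no match
2. `cdbcabc` → no match
3. `dbacaad` → no match
4. `adaabaca` → no match
5. `cbababdaadda` → no match
6. `dcbbbbb` → no match
7. `cbbbccdcc` → no match
8. `aacdcbac` → no match
9. `aabbbbabc` → no match
Total matched: 0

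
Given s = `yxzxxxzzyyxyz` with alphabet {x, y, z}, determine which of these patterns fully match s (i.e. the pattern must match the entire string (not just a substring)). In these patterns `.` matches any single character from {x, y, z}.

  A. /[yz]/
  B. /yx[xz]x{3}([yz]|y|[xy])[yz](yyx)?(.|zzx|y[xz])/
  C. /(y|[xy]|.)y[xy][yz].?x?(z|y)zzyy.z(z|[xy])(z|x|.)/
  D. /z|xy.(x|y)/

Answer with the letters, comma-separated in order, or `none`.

B

A → no match
B → match
C → no match
D → no match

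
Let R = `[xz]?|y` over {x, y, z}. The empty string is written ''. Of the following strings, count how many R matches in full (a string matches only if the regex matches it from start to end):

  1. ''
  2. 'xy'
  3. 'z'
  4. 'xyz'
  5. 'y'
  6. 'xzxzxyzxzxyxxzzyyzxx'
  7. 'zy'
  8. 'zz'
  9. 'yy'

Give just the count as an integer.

3

1 → match
2 → no match
3 → match
4 → no match
5 → match
6 → no match
7 → no match
8 → no match
9 → no match
Total matched: 3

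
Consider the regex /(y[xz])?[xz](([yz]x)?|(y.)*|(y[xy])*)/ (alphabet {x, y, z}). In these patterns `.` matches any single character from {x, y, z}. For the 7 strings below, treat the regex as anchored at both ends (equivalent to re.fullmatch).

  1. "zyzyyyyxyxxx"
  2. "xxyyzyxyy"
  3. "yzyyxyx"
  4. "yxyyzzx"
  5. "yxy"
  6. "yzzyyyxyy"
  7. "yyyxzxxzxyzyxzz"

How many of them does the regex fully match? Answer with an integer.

1 → no match
2 → no match
3 → no match
4 → no match
5 → no match
6 → match
7 → no match
Total matched: 1

1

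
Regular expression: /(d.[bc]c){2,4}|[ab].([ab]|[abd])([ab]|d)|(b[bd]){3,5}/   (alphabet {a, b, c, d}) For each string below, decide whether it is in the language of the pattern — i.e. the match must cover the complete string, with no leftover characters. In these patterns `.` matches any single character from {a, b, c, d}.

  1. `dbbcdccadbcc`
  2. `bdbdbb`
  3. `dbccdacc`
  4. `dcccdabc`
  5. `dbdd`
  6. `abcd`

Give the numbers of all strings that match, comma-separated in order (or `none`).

2, 3, 4

1 → no match
2 → match
3 → match
4 → match
5 → no match
6 → no match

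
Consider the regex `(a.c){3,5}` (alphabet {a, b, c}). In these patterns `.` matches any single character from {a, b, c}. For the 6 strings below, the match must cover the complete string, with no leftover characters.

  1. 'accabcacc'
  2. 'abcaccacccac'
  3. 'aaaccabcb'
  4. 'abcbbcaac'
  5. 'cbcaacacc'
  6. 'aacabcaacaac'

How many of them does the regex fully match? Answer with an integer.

1 → match
2 → no match
3 → no match — must end with 'c'
4 → no match
5 → no match — must start with 'a'
6 → match
Total matched: 2

2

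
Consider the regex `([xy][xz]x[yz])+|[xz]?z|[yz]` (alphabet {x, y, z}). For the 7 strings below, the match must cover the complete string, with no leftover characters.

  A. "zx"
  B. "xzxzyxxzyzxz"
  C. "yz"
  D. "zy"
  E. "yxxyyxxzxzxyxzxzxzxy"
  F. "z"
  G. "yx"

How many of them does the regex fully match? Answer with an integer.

3

A → no match
B → match
C → no match
D → no match
E → match
F → match
G → no match
Total matched: 3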